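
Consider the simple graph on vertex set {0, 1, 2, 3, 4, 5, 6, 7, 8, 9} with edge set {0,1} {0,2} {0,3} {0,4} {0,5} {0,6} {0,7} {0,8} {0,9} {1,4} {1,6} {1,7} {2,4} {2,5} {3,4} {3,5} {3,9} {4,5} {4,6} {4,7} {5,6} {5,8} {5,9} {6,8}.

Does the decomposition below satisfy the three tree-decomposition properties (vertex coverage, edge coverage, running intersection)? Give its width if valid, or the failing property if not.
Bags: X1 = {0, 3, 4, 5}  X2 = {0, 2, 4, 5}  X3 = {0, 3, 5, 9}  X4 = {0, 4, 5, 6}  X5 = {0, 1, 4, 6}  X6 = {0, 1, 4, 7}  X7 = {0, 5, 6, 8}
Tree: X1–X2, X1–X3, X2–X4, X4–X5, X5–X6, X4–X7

Vertex coverage: the bags together contain {0, 1, 2, 3, 4, 5, 6, 7, 8, 9}, the full vertex set. Edge coverage: each edge of G has both endpoints in at least one bag. Running intersection: for every vertex, the bags containing it form a connected subtree. All three properties hold, so this is a valid tree decomposition of width max|bag| − 1 = 3, and hence tw(G) ≤ 3.

Yes; width 3.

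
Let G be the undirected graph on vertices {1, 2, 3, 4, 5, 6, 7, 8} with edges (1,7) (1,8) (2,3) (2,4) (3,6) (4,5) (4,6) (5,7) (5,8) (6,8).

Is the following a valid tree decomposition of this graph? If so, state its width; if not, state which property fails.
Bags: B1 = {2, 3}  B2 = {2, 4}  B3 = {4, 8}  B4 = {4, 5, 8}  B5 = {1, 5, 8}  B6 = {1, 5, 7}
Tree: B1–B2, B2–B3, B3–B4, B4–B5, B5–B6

A tree decomposition must satisfy three properties: every vertex lies in some bag; for every edge, both endpoints lie together in some bag; and for every vertex, the bags containing it form a connected subtree. Here vertex 6 appears in no bag, so the decomposition is invalid.

No — vertex 6 appears in no bag.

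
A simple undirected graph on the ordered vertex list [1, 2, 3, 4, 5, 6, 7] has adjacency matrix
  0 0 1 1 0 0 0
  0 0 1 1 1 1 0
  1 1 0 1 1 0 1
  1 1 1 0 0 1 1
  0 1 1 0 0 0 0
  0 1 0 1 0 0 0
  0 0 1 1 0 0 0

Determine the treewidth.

2

A width-2 tree decomposition is:
Bags: B1 = {2, 3, 4}  B2 = {1, 3, 4}  B3 = {2, 3, 5}  B4 = {2, 4, 6}  B5 = {3, 4, 7}
Tree: B1–B2, B1–B3, B1–B4, B1–B5
Each bag holds 3 vertices, so the decomposition has width 2, which upper-bounds the treewidth. On the other hand G contains the 3-clique {1, 3, 4}. A clique must lie in a single bag of any decomposition, so no decomposition can have width below 2. The upper and lower bounds meet at 2, so that is the treewidth.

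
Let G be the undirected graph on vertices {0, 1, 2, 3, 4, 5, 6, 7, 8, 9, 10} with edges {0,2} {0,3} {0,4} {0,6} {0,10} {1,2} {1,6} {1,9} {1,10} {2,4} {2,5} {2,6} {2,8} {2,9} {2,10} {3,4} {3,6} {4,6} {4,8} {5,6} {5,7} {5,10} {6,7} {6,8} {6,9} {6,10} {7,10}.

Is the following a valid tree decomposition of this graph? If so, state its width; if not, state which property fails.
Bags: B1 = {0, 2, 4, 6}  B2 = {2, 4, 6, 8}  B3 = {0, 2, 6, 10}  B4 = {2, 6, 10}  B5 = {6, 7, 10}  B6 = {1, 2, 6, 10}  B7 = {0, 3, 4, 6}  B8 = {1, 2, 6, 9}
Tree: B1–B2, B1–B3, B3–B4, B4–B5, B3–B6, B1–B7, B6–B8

No — vertex 5 appears in no bag.

A tree decomposition must satisfy three properties: every vertex lies in some bag; for every edge, both endpoints lie together in some bag; and for every vertex, the bags containing it form a connected subtree. Here vertex 5 appears in no bag, so the decomposition is invalid.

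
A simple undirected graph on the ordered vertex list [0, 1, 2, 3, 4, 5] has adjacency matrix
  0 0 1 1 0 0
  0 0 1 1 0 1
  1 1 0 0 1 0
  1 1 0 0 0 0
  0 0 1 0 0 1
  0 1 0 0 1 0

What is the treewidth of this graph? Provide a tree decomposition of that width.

Every bag has size at most 3, so the width is 3 − 1 = 2 and tw(G) ≤ 2. The edges 5–4–2–1–5 form a cycle, so G is not a tree and its treewidth is at least 2. The upper and lower bounds meet at 2, so that is the treewidth.

Treewidth 2.
One optimal decomposition is:
Bags: B1 = {1, 4, 5}  B2 = {1, 2, 4}  B3 = {1, 2, 3}  B4 = {0, 2, 3}
Tree: B1–B2, B2–B3, B3–B4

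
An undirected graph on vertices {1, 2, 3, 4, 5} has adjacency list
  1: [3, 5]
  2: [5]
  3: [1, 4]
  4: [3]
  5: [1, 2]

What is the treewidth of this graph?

1

A width-1 tree decomposition is:
Bags: B1 = {3, 4}  B2 = {1, 3}  B3 = {1, 5}  B4 = {2, 5}
Tree: B1–B2, B2–B3, B3–B4
The largest bag has 2 vertices, giving width 1; this decomposition certifies tw(G) ≤ 1. G has an edge, so its treewidth is at least 1. Therefore the treewidth is 1.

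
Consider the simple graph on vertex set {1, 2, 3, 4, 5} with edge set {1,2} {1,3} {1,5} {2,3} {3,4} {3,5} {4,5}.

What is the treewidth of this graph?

A width-2 tree decomposition is:
Bags: B1 = {3, 4, 5}  B2 = {1, 3, 5}  B3 = {1, 2, 3}
Tree: B1–B2, B2–B3
The largest bag has 3 vertices, giving width 2; this decomposition certifies tw(G) ≤ 2. Conversely, {1, 2, 3} is a clique of size 3, and the vertices of any clique must share a bag in every tree decomposition; so some bag has ≥ 3 vertices and tw(G) ≥ 2. Combining the bounds, tw(G) = 2.

2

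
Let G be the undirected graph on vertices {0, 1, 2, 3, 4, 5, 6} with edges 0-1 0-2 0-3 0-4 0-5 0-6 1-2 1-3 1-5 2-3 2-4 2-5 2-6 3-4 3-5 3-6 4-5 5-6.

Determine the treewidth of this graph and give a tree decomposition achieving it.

Each bag holds 5 vertices, so the decomposition has width 4, which upper-bounds the treewidth. On the other hand G contains the 5-clique {0, 1, 2, 3, 5}. A clique must lie in a single bag of any decomposition, so no decomposition can have width below 4. The upper and lower bounds meet at 4, so that is the treewidth.

Treewidth 4.
One optimal decomposition is:
Bags: B1 = {0, 2, 3, 5, 6}  B2 = {0, 2, 3, 4, 5}  B3 = {0, 1, 2, 3, 5}
Tree: B1–B2, B2–B3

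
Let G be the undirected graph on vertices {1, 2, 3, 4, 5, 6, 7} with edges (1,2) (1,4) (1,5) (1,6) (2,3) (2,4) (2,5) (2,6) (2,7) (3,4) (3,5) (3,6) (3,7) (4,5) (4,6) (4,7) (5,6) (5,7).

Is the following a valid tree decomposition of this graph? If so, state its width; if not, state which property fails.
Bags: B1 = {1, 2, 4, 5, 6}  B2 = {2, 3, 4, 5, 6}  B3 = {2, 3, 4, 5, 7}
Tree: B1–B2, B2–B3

Yes; width 4.

Every vertex of G appears in some bag (union = {1, 2, 3, 4, 5, 6, 7}); every edge is covered by a bag; and for each vertex v the set of bags containing v is connected in the bag tree. The decomposition is therefore valid. The largest bag has 5 vertices, so the width is 4.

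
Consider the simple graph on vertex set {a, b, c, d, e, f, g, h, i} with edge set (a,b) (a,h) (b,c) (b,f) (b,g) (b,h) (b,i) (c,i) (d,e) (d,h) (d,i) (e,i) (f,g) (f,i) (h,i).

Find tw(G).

2

A width-2 tree decomposition is:
Bags: B1 = {b, h, i}  B2 = {b, f, i}  B3 = {b, c, i}  B4 = {d, h, i}  B5 = {d, e, i}  B6 = {b, f, g}  B7 = {a, b, h}
Tree: B1–B2, B1–B3, B1–B4, B4–B5, B2–B6, B1–B7
Each bag holds 3 vertices, so the decomposition has width 2, which upper-bounds the treewidth. Conversely, {d, e, i} is a clique of size 3, and the vertices of any clique must share a bag in every tree decomposition; so some bag has ≥ 3 vertices and tw(G) ≥ 2. The upper and lower bounds meet at 2, so that is the treewidth.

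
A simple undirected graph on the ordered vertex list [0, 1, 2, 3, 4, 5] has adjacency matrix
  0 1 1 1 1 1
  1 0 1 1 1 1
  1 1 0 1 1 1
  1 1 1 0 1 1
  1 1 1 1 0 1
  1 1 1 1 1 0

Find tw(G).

5

A width-5 tree decomposition is:
Bags: B1 = {0, 1, 2, 3, 4, 5}
Tree: (single bag)
With just one bag of size 6, the width is 6 − 1 = 5, so tw(G) ≤ 5. Conversely, {0, 1, 2, 3, 4, 5} is a clique of size 6, and the vertices of any clique must share a bag in every tree decomposition; so some bag has ≥ 6 vertices and tw(G) ≥ 5. Hence tw(G) = 5 exactly.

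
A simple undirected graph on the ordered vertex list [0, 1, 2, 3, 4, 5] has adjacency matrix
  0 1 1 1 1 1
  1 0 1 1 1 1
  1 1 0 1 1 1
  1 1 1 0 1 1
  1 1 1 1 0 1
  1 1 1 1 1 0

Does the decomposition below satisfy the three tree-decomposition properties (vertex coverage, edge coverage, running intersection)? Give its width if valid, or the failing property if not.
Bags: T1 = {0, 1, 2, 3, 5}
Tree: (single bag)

No — vertex 4 appears in no bag.

A tree decomposition must satisfy three properties: every vertex lies in some bag; for every edge, both endpoints lie together in some bag; and for every vertex, the bags containing it form a connected subtree. Here vertex 4 appears in no bag, so the decomposition is invalid.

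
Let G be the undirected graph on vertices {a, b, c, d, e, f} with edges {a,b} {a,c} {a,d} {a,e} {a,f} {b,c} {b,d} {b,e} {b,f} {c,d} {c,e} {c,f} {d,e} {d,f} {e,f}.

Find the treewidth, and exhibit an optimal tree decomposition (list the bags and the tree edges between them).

Treewidth 5.
One such decomposition:
Bags: B1 = {a, b, c, d, e, f}
Tree: (single bag)

A single bag containing all 6 vertices is trivially a valid decomposition of width 5. For the lower bound, the 6 vertices {a, b, c, d, e, f} are pairwise adjacent, and any tree decomposition puts a clique entirely inside one bag — forcing width ≥ 5. Hence tw(G) = 5 exactly.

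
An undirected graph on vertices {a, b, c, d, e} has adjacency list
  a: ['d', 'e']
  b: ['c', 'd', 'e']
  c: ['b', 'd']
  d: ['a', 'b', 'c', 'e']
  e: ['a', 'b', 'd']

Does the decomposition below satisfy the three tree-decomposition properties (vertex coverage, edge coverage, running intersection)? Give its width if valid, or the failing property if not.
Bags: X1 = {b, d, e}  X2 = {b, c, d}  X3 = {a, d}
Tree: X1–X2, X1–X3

No — edge (e,a) lies in no bag.

A tree decomposition must satisfy three properties: every vertex lies in some bag; for every edge, both endpoints lie together in some bag; and for every vertex, the bags containing it form a connected subtree. Here edge (e,a) lies in no bag, so the decomposition is invalid.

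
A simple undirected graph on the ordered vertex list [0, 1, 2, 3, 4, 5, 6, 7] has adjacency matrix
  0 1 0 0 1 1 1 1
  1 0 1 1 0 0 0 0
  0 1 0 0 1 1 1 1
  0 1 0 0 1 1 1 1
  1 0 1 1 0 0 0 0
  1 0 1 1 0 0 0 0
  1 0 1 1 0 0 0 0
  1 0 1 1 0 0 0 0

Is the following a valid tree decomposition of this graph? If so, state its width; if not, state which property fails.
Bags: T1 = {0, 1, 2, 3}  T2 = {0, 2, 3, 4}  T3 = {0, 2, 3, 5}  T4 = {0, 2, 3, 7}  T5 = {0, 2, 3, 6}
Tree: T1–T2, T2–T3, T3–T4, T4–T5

Every vertex of G appears in some bag (union = {0, 1, 2, 3, 4, 5, 6, 7}); every edge is covered by a bag; and for each vertex v the set of bags containing v is connected in the bag tree. The decomposition is therefore valid. The largest bag has 4 vertices, so the width is 3.

Yes; width 3.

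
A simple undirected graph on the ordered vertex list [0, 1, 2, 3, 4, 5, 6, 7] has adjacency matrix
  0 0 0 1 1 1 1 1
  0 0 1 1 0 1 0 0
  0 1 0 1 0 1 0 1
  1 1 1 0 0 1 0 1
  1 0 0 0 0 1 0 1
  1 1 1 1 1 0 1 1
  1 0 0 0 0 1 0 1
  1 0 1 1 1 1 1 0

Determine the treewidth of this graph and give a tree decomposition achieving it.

Treewidth 3.
One such decomposition:
Bags: B1 = {0, 4, 5, 7}  B2 = {0, 3, 5, 7}  B3 = {0, 5, 6, 7}  B4 = {2, 3, 5, 7}  B5 = {1, 2, 3, 5}
Tree: B1–B2, B1–B3, B2–B4, B4–B5

Every bag has size at most 4, so the width is 4 − 1 = 3 and tw(G) ≤ 3. Conversely, {1, 2, 3, 5} is a clique of size 4, and the vertices of any clique must share a bag in every tree decomposition; so some bag has ≥ 4 vertices and tw(G) ≥ 3. Therefore the treewidth is 3.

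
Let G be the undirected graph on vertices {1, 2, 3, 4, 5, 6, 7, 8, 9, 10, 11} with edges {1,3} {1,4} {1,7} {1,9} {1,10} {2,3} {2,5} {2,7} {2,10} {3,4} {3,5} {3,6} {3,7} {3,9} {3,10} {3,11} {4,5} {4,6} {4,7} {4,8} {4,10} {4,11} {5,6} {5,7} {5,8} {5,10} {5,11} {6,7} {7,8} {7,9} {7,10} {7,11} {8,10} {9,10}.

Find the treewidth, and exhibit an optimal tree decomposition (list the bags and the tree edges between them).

Treewidth 4.
Bags: B1 = {3, 4, 5, 7, 10}  B2 = {4, 5, 7, 8, 10}  B3 = {1, 3, 4, 7, 10}  B4 = {3, 4, 5, 7, 11}  B5 = {3, 4, 5, 6, 7}  B6 = {1, 3, 7, 9, 10}  B7 = {2, 3, 5, 7, 10}
Tree: B1–B2, B1–B3, B1–B4, B1–B5, B3–B6, B1–B7

Each bag holds 5 vertices, so the decomposition has width 4, which upper-bounds the treewidth. On the other hand G contains the 5-clique {4, 5, 7, 8, 10}. A clique must lie in a single bag of any decomposition, so no decomposition can have width below 4. Hence tw(G) = 4 exactly.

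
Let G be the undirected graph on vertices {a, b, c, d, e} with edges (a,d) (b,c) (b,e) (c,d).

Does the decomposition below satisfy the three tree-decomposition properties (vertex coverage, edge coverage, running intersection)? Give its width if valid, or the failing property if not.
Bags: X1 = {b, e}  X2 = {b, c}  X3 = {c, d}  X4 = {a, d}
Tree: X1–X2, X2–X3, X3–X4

Yes; width 1.

Every vertex of G appears in some bag (union = {a, b, c, d, e}); every edge is covered by a bag; and for each vertex v the set of bags containing v is connected in the bag tree. The decomposition is therefore valid. The largest bag has 2 vertices, so the width is 1.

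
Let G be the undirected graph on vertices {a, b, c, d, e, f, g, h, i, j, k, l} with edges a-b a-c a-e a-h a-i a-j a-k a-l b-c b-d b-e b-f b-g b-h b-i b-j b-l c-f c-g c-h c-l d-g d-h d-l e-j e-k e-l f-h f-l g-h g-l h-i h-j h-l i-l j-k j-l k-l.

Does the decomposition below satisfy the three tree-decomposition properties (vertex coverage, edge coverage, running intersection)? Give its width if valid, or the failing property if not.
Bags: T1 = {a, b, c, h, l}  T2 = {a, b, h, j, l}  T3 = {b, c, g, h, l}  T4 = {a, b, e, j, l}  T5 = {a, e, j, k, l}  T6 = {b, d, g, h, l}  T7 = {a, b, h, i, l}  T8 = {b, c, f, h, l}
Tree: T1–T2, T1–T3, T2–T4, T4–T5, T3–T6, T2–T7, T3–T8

Yes; width 4.

Checking the three conditions: (i) the bags cover all of {a, b, c, d, e, f, g, h, i, j, k, l}; (ii) for each edge, some bag contains both endpoints; (iii) the bags containing any fixed vertex form a subtree. All hold, so the decomposition is valid with width 5 − 1 = 4.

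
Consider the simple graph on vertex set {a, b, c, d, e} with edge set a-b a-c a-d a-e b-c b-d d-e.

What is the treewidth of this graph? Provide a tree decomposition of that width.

Every bag has size at most 3, so the width is 3 − 1 = 2 and tw(G) ≤ 2. On the other hand G contains the 3-clique {a, d, e}. A clique must lie in a single bag of any decomposition, so no decomposition can have width below 2. Hence tw(G) = 2 exactly.

Treewidth 2.
Bags: B1 = {a, b, c}  B2 = {a, b, d}  B3 = {a, d, e}
Tree: B1–B2, B2–B3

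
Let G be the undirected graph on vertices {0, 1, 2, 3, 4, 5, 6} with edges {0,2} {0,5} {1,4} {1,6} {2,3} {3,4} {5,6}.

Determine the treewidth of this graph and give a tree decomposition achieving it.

Every bag has size at most 3, so the width is 3 − 1 = 2 and tw(G) ≤ 2. The edges 3–4–1–6–5–0–2–3 form a cycle, so G is not a tree and its treewidth is at least 2. Combining the bounds, tw(G) = 2.

Treewidth 2.
One such decomposition:
Bags: B1 = {1, 3, 4}  B2 = {1, 3, 6}  B3 = {3, 5, 6}  B4 = {0, 3, 5}  B5 = {0, 2, 3}
Tree: B1–B2, B2–B3, B3–B4, B4–B5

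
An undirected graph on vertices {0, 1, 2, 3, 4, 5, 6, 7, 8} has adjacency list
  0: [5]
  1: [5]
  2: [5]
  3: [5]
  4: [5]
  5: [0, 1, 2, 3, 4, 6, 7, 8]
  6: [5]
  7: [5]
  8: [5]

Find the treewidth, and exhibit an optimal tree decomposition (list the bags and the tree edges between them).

Each bag holds 2 vertices, so the decomposition has width 1, which upper-bounds the treewidth. Since G has at least one edge (e.g. 5–2), it is not an edgeless graph, so tw(G) ≥ 1. Combining the bounds, tw(G) = 1.

Treewidth 1.
One such decomposition:
Bags: B1 = {2, 5}  B2 = {3, 5}  B3 = {5, 7}  B4 = {4, 5}  B5 = {5, 6}  B6 = {5, 8}  B7 = {1, 5}  B8 = {0, 5}
Tree: B1–B2, B2–B3, B1–B4, B1–B5, B2–B6, B3–B7, B3–B8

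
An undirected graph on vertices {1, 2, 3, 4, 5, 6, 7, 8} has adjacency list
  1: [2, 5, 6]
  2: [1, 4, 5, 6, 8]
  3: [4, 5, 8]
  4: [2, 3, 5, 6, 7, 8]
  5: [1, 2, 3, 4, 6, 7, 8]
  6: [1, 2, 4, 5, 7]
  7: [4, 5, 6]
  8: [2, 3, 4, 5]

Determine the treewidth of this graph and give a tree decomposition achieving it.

Treewidth 3.
One optimal decomposition is:
Bags: B1 = {2, 4, 5, 6}  B2 = {2, 4, 5, 8}  B3 = {1, 2, 5, 6}  B4 = {3, 4, 5, 8}  B5 = {4, 5, 6, 7}
Tree: B1–B2, B1–B3, B2–B4, B1–B5

Each bag holds 4 vertices, so the decomposition has width 3, which upper-bounds the treewidth. Conversely, {1, 2, 5, 6} is a clique of size 4, and the vertices of any clique must share a bag in every tree decomposition; so some bag has ≥ 4 vertices and tw(G) ≥ 3. Combining the bounds, tw(G) = 3.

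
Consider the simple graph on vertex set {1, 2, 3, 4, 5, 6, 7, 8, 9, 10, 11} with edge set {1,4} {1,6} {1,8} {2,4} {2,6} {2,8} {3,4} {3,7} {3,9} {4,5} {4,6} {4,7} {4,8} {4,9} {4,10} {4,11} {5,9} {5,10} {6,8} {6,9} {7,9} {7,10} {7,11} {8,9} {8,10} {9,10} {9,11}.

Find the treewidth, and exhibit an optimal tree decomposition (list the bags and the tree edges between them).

Treewidth 3.
One such decomposition:
Bags: B1 = {4, 8, 9, 10}  B2 = {4, 7, 9, 10}  B3 = {4, 6, 8, 9}  B4 = {4, 7, 9, 11}  B5 = {1, 4, 6, 8}  B6 = {2, 4, 6, 8}  B7 = {4, 5, 9, 10}  B8 = {3, 4, 7, 9}
Tree: B1–B2, B1–B3, B2–B4, B3–B5, B5–B6, B2–B7, B4–B8

The largest bag has 4 vertices, giving width 3; this decomposition certifies tw(G) ≤ 3. For the lower bound, the 4 vertices {1, 4, 6, 8} are pairwise adjacent, and any tree decomposition puts a clique entirely inside one bag — forcing width ≥ 3. The upper and lower bounds meet at 3, so that is the treewidth.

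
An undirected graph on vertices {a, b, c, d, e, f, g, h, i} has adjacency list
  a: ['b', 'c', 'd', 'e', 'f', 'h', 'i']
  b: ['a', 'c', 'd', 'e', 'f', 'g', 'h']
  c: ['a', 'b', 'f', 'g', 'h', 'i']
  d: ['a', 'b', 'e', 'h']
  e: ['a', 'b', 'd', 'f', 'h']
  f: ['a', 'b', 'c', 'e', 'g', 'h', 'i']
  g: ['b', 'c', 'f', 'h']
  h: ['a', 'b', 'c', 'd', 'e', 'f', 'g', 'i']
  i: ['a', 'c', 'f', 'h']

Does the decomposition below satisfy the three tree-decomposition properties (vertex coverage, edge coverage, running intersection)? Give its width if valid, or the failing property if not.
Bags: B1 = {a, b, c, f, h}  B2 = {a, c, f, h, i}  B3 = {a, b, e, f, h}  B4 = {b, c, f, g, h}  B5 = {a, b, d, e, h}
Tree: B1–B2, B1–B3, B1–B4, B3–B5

Yes; width 4.

Checking the three conditions: (i) the bags cover all of {a, b, c, d, e, f, g, h, i}; (ii) for each edge, some bag contains both endpoints; (iii) the bags containing any fixed vertex form a subtree. All hold, so the decomposition is valid with width 5 − 1 = 4.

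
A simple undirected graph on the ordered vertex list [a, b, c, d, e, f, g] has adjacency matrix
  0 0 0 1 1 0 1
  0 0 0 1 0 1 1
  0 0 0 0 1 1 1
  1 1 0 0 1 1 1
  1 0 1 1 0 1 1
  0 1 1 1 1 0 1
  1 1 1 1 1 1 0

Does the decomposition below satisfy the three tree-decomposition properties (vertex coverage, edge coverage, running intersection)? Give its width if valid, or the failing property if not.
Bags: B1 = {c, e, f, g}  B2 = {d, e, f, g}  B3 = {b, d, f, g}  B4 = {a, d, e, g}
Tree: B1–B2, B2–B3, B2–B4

Yes; width 3.

Vertex coverage: the bags together contain {a, b, c, d, e, f, g}, the full vertex set. Edge coverage: each edge of G has both endpoints in at least one bag. Running intersection: for every vertex, the bags containing it form a connected subtree. All three properties hold, so this is a valid tree decomposition of width max|bag| − 1 = 3, and hence tw(G) ≤ 3.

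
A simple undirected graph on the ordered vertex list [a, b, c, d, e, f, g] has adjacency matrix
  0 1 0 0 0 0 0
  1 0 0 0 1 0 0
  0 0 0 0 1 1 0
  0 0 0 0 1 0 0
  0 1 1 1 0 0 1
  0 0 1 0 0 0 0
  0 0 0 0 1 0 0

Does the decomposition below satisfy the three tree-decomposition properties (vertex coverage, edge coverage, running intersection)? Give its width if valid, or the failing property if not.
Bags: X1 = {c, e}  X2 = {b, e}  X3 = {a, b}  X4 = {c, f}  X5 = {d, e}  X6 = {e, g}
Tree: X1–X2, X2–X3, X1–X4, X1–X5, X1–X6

Yes; width 1.

Checking the three conditions: (i) the bags cover all of {a, b, c, d, e, f, g}; (ii) for each edge, some bag contains both endpoints; (iii) the bags containing any fixed vertex form a subtree. All hold, so the decomposition is valid with width 2 − 1 = 1.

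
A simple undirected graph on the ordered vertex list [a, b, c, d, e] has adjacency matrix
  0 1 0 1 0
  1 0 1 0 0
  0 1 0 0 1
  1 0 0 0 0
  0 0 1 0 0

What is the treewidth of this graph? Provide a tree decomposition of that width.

Treewidth 1.
Bags: B1 = {a, d}  B2 = {a, b}  B3 = {b, c}  B4 = {c, e}
Tree: B1–B2, B2–B3, B3–B4

Every bag has size at most 2, so the width is 2 − 1 = 1 and tw(G) ≤ 1. Any graph with an edge has treewidth ≥ 1, and G has the edge d–a. Combining the bounds, tw(G) = 1.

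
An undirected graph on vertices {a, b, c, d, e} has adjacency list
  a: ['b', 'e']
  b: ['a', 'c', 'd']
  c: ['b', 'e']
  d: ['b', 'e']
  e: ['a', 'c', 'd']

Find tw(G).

2

A width-2 tree decomposition is:
Bags: B1 = {b, d, e}  B2 = {b, c, e}  B3 = {a, b, e}
Tree: B1–B2, B2–B3
The largest bag has 3 vertices, giving width 2; this decomposition certifies tw(G) ≤ 2. For the lower bound, G contains the cycle b–d–e–c–b, so G is not a forest; only forests have treewidth ≤ 1, hence tw(G) ≥ 2. Combining the bounds, tw(G) = 2.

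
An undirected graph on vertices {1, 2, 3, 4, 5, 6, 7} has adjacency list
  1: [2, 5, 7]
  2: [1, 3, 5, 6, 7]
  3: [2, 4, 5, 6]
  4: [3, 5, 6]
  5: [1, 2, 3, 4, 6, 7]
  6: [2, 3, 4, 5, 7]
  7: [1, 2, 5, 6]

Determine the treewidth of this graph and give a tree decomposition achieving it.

The largest bag has 4 vertices, giving width 3; this decomposition certifies tw(G) ≤ 3. Conversely, {1, 2, 5, 7} is a clique of size 4, and the vertices of any clique must share a bag in every tree decomposition; so some bag has ≥ 4 vertices and tw(G) ≥ 3. Hence tw(G) = 3 exactly.

Treewidth 3.
Bags: B1 = {2, 5, 6, 7}  B2 = {2, 3, 5, 6}  B3 = {1, 2, 5, 7}  B4 = {3, 4, 5, 6}
Tree: B1–B2, B1–B3, B2–B4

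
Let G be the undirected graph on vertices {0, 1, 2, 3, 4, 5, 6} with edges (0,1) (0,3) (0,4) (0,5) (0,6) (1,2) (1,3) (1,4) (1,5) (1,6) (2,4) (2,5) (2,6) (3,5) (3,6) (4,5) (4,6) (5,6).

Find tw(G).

4

A width-4 tree decomposition is:
Bags: B1 = {0, 1, 4, 5, 6}  B2 = {1, 2, 4, 5, 6}  B3 = {0, 1, 3, 5, 6}
Tree: B1–B2, B1–B3
Each bag holds 5 vertices, so the decomposition has width 4, which upper-bounds the treewidth. For the lower bound, the 5 vertices {0, 1, 3, 5, 6} are pairwise adjacent, and any tree decomposition puts a clique entirely inside one bag — forcing width ≥ 4. Therefore the treewidth is 4.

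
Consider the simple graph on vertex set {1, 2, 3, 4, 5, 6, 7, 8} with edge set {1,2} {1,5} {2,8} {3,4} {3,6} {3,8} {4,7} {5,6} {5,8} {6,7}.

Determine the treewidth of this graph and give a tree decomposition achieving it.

Treewidth 2.
One optimal decomposition is:
Bags: B1 = {1, 2, 8}  B2 = {1, 5, 8}  B3 = {3, 5, 8}  B4 = {3, 5, 6}  B5 = {3, 4, 6}  B6 = {4, 6, 7}
Tree: B1–B2, B2–B3, B3–B4, B4–B5, B5–B6

The largest bag has 3 vertices, giving width 2; this decomposition certifies tw(G) ≤ 2. The edges 2–1–5–8–2 form a cycle, so G is not a tree and its treewidth is at least 2. Therefore the treewidth is 2.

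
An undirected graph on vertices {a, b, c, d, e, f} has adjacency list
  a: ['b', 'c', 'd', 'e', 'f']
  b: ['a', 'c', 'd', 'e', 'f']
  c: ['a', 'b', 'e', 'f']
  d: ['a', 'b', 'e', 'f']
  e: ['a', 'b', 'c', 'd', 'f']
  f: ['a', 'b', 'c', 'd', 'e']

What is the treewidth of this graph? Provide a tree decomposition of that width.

Treewidth 4.
Bags: B1 = {a, b, d, e, f}  B2 = {a, b, c, e, f}
Tree: B1–B2

Every bag has size at most 5, so the width is 5 − 1 = 4 and tw(G) ≤ 4. For the lower bound, the 5 vertices {a, b, d, e, f} are pairwise adjacent, and any tree decomposition puts a clique entirely inside one bag — forcing width ≥ 4. The upper and lower bounds meet at 4, so that is the treewidth.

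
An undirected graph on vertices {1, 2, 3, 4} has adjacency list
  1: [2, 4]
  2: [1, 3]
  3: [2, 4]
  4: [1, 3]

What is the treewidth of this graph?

A width-2 tree decomposition is:
Bags: B1 = {1, 2, 3}  B2 = {1, 3, 4}
Tree: B1–B2
Every bag has size at most 3, so the width is 3 − 1 = 2 and tw(G) ≤ 2. Since 1–2–3–4–1 is a cycle in G, G is not acyclic. Forests are exactly the graphs of treewidth ≤ 1, so tw(G) ≥ 2. Hence tw(G) = 2 exactly.

2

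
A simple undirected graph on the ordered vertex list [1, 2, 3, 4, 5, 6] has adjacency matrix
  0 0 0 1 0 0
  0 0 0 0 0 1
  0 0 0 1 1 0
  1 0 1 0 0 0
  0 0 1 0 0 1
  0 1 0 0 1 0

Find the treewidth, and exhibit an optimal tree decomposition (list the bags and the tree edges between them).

Treewidth 1.
Bags: B1 = {2, 6}  B2 = {5, 6}  B3 = {3, 5}  B4 = {3, 4}  B5 = {1, 4}
Tree: B1–B2, B2–B3, B3–B4, B4–B5

Each bag holds 2 vertices, so the decomposition has width 1, which upper-bounds the treewidth. Since G has at least one edge (e.g. 2–6), it is not an edgeless graph, so tw(G) ≥ 1. Combining the bounds, tw(G) = 1.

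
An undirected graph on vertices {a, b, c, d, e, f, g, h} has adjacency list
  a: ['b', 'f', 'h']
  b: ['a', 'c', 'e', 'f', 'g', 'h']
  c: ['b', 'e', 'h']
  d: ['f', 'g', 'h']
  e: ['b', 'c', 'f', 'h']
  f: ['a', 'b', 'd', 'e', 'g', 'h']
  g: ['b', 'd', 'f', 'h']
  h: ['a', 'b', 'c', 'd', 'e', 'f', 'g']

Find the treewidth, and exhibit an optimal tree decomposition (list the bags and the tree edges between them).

Each bag holds 4 vertices, so the decomposition has width 3, which upper-bounds the treewidth. On the other hand G contains the 4-clique {b, c, e, h}. A clique must lie in a single bag of any decomposition, so no decomposition can have width below 3. Combining the bounds, tw(G) = 3.

Treewidth 3.
One optimal decomposition is:
Bags: B1 = {b, f, g, h}  B2 = {a, b, f, h}  B3 = {b, e, f, h}  B4 = {d, f, g, h}  B5 = {b, c, e, h}
Tree: B1–B2, B2–B3, B1–B4, B3–B5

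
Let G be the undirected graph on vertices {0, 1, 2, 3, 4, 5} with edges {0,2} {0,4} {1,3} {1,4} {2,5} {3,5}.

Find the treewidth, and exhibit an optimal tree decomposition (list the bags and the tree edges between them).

Treewidth 2.
One such decomposition:
Bags: B1 = {1, 3, 5}  B2 = {1, 2, 5}  B3 = {0, 1, 2}  B4 = {0, 1, 4}
Tree: B1–B2, B2–B3, B3–B4

Each bag holds 3 vertices, so the decomposition has width 2, which upper-bounds the treewidth. For the lower bound, G contains the cycle 1–3–5–2–0–4–1, so G is not a forest; only forests have treewidth ≤ 1, hence tw(G) ≥ 2. Combining the bounds, tw(G) = 2.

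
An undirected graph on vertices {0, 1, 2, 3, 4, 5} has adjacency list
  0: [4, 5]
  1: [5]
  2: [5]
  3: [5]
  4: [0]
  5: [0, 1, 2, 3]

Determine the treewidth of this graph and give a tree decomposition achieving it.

Treewidth 1.
One optimal decomposition is:
Bags: B1 = {0, 4}  B2 = {0, 5}  B3 = {3, 5}  B4 = {1, 5}  B5 = {2, 5}
Tree: B1–B2, B2–B3, B2–B4, B4–B5

Every bag has size at most 2, so the width is 2 − 1 = 1 and tw(G) ≤ 1. G has an edge, so its treewidth is at least 1. Combining the bounds, tw(G) = 1.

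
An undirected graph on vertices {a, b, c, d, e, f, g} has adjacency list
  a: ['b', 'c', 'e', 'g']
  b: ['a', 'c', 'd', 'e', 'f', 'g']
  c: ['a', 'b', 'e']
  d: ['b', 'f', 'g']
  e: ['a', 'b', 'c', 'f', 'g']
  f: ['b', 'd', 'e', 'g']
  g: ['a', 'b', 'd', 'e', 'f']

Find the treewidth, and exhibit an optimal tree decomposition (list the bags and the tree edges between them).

Every bag has size at most 4, so the width is 4 − 1 = 3 and tw(G) ≤ 3. On the other hand G contains the 4-clique {b, d, f, g}. A clique must lie in a single bag of any decomposition, so no decomposition can have width below 3. The upper and lower bounds meet at 3, so that is the treewidth.

Treewidth 3.
One optimal decomposition is:
Bags: B1 = {a, b, e, g}  B2 = {b, e, f, g}  B3 = {b, d, f, g}  B4 = {a, b, c, e}
Tree: B1–B2, B2–B3, B1–B4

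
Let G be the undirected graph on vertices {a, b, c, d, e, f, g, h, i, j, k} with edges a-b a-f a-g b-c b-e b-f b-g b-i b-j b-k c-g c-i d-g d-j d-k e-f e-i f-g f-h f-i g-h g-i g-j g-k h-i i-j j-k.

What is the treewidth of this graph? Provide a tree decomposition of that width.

Treewidth 3.
One optimal decomposition is:
Bags: B1 = {b, g, i, j}  B2 = {b, f, g, i}  B3 = {f, g, h, i}  B4 = {b, c, g, i}  B5 = {b, e, f, i}  B6 = {a, b, f, g}  B7 = {b, g, j, k}  B8 = {d, g, j, k}
Tree: B1–B2, B2–B3, B2–B4, B2–B5, B2–B6, B1–B7, B7–B8

Every bag has size at most 4, so the width is 4 − 1 = 3 and tw(G) ≤ 3. For the lower bound, the 4 vertices {d, g, j, k} are pairwise adjacent, and any tree decomposition puts a clique entirely inside one bag — forcing width ≥ 3. Therefore the treewidth is 3.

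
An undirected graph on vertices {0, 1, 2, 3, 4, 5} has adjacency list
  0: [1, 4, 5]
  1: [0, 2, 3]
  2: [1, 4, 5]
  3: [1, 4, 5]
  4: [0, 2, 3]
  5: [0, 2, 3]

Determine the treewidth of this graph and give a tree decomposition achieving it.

Treewidth 3.
Bags: B1 = {0, 2, 3, 4}  B2 = {0, 2, 3, 5}  B3 = {0, 1, 2, 3}
Tree: B1–B2, B2–B3

Each bag holds 4 vertices, so the decomposition has width 3, which upper-bounds the treewidth. For the lower bound: the 4 vertex sets {3,4}, {2,5}, {0}, {1} are disjoint, each induces a connected subgraph, and every pair is joined by at least one edge of G. Contracting each set to a single vertex therefore yields K_{4} as a minor, and since treewidth is minor-monotone, tw(G) ≥ tw(K_{4}) = 3. Combining the bounds, tw(G) = 3.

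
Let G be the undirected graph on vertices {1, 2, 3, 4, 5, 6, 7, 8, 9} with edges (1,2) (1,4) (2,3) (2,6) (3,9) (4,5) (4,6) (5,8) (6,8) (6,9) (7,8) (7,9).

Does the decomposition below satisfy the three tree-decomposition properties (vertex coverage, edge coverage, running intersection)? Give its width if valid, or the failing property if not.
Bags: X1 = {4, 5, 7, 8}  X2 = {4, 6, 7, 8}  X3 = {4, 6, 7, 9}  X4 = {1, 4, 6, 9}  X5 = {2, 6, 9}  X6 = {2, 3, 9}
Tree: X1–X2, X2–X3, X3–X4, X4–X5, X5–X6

A tree decomposition must satisfy three properties: every vertex lies in some bag; for every edge, both endpoints lie together in some bag; and for every vertex, the bags containing it form a connected subtree. Here edge (1,2) lies in no bag, so the decomposition is invalid.

No — edge (1,2) lies in no bag.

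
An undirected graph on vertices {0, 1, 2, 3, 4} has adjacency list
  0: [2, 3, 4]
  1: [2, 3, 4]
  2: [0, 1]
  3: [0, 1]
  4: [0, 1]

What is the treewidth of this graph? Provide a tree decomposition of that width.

Treewidth 2.
One optimal decomposition is:
Bags: B1 = {0, 1, 2}  B2 = {0, 1, 4}  B3 = {0, 1, 3}
Tree: B1–B2, B2–B3

Each bag holds 3 vertices, so the decomposition has width 2, which upper-bounds the treewidth. For the lower bound, G contains the cycle 0–2–1–4–0, so G is not a forest; only forests have treewidth ≤ 1, hence tw(G) ≥ 2. Hence tw(G) = 2 exactly.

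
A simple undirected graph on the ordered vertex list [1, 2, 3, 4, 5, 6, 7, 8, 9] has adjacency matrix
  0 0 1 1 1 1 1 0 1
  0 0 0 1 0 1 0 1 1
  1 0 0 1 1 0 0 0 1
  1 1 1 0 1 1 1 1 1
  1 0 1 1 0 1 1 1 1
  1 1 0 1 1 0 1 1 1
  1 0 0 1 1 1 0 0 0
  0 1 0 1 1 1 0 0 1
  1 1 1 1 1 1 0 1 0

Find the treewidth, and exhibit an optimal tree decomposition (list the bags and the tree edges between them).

Every bag has size at most 5, so the width is 5 − 1 = 4 and tw(G) ≤ 4. On the other hand G contains the 5-clique {2, 4, 6, 8, 9}. A clique must lie in a single bag of any decomposition, so no decomposition can have width below 4. The upper and lower bounds meet at 4, so that is the treewidth.

Treewidth 4.
Bags: B1 = {4, 5, 6, 8, 9}  B2 = {1, 4, 5, 6, 9}  B3 = {2, 4, 6, 8, 9}  B4 = {1, 4, 5, 6, 7}  B5 = {1, 3, 4, 5, 9}
Tree: B1–B2, B1–B3, B2–B4, B2–B5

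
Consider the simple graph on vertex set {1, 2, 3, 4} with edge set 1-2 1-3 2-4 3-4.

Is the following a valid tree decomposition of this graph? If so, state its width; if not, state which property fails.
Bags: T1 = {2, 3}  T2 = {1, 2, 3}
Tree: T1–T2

A tree decomposition must satisfy three properties: every vertex lies in some bag; for every edge, both endpoints lie together in some bag; and for every vertex, the bags containing it form a connected subtree. Here vertex 4 appears in no bag, so the decomposition is invalid.

No — vertex 4 appears in no bag.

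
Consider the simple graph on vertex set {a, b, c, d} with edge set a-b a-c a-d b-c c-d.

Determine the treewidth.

A width-2 tree decomposition is:
Bags: B1 = {a, c, d}  B2 = {a, b, c}
Tree: B1–B2
The largest bag has 3 vertices, giving width 2; this decomposition certifies tw(G) ≤ 2. On the other hand G contains the 3-clique {a, c, d}. A clique must lie in a single bag of any decomposition, so no decomposition can have width below 2. Therefore the treewidth is 2.

2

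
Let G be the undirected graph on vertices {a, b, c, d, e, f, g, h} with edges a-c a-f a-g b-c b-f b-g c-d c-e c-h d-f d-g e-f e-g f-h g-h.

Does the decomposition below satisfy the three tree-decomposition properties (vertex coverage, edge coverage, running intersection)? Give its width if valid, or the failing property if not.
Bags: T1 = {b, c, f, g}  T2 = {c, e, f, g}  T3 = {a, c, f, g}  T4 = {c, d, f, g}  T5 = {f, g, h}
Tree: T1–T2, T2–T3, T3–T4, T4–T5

A tree decomposition must satisfy three properties: every vertex lies in some bag; for every edge, both endpoints lie together in some bag; and for every vertex, the bags containing it form a connected subtree. Here edge (c,h) lies in no bag, so the decomposition is invalid.

No — edge (c,h) lies in no bag.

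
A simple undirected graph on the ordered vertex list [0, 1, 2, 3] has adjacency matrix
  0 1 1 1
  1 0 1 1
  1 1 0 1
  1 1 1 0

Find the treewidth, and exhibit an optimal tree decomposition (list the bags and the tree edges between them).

Treewidth 3.
One optimal decomposition is:
Bags: B1 = {0, 1, 2, 3}
Tree: (single bag)

A single bag containing all 4 vertices is trivially a valid decomposition of width 3. Conversely, {0, 1, 2, 3} is a clique of size 4, and the vertices of any clique must share a bag in every tree decomposition; so some bag has ≥ 4 vertices and tw(G) ≥ 3. Combining the bounds, tw(G) = 3.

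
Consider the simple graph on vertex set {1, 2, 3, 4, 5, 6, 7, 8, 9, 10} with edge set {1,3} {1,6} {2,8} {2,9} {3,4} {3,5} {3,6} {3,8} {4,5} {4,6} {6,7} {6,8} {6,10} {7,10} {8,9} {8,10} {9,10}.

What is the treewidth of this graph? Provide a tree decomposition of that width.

Treewidth 2.
Bags: B1 = {6, 8, 10}  B2 = {3, 6, 8}  B3 = {3, 4, 6}  B4 = {8, 9, 10}  B5 = {3, 4, 5}  B6 = {6, 7, 10}  B7 = {2, 8, 9}  B8 = {1, 3, 6}
Tree: B1–B2, B2–B3, B1–B4, B3–B5, B1–B6, B4–B7, B2–B8

Each bag holds 3 vertices, so the decomposition has width 2, which upper-bounds the treewidth. On the other hand G contains the 3-clique {8, 9, 10}. A clique must lie in a single bag of any decomposition, so no decomposition can have width below 2. Hence tw(G) = 2 exactly.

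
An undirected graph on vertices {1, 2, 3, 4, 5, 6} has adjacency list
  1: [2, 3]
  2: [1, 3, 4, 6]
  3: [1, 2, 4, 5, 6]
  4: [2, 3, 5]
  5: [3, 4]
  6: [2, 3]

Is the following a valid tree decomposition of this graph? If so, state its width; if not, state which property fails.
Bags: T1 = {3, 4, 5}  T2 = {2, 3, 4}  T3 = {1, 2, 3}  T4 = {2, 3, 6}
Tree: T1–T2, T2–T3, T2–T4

Every vertex of G appears in some bag (union = {1, 2, 3, 4, 5, 6}); every edge is covered by a bag; and for each vertex v the set of bags containing v is connected in the bag tree. The decomposition is therefore valid. The largest bag has 3 vertices, so the width is 2.

Yes; width 2.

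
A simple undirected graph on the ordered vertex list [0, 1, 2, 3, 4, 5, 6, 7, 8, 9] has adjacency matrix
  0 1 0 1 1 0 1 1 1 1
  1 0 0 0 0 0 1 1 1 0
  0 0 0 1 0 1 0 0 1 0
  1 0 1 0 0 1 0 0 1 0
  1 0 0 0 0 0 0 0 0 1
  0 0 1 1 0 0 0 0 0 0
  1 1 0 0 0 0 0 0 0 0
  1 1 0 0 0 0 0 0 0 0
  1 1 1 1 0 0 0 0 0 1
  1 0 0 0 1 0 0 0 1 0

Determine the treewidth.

2

A width-2 tree decomposition is:
Bags: B1 = {0, 1, 8}  B2 = {0, 8, 9}  B3 = {0, 1, 6}  B4 = {0, 3, 8}  B5 = {2, 3, 8}  B6 = {2, 3, 5}  B7 = {0, 4, 9}  B8 = {0, 1, 7}
Tree: B1–B2, B1–B3, B2–B4, B4–B5, B5–B6, B2–B7, B1–B8
Each bag holds 3 vertices, so the decomposition has width 2, which upper-bounds the treewidth. Conversely, {0, 1, 8} is a clique of size 3, and the vertices of any clique must share a bag in every tree decomposition; so some bag has ≥ 3 vertices and tw(G) ≥ 2. Combining the bounds, tw(G) = 2.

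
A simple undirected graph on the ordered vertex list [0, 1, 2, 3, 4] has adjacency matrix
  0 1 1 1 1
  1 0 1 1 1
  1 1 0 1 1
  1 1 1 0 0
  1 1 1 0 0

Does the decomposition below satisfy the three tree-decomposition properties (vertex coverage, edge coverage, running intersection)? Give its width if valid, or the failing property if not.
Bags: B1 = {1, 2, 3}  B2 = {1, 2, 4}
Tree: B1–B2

No — vertex 0 appears in no bag.

A tree decomposition must satisfy three properties: every vertex lies in some bag; for every edge, both endpoints lie together in some bag; and for every vertex, the bags containing it form a connected subtree. Here vertex 0 appears in no bag, so the decomposition is invalid.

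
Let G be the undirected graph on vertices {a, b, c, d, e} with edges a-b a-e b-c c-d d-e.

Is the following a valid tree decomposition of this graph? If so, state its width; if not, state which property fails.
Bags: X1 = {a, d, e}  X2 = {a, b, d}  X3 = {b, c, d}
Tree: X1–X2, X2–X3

Vertex coverage: the bags together contain {a, b, c, d, e}, the full vertex set. Edge coverage: each edge of G has both endpoints in at least one bag. Running intersection: for every vertex, the bags containing it form a connected subtree. All three properties hold, so this is a valid tree decomposition of width max|bag| − 1 = 2, and hence tw(G) ≤ 2.

Yes; width 2.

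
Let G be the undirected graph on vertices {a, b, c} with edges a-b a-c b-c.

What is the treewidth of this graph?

2

A width-2 tree decomposition is:
Bags: B1 = {a, b, c}
Tree: (single bag)
A single bag containing all 3 vertices is trivially a valid decomposition of width 2. On the other hand G contains the 3-clique {a, b, c}. A clique must lie in a single bag of any decomposition, so no decomposition can have width below 2. Hence tw(G) = 2 exactly.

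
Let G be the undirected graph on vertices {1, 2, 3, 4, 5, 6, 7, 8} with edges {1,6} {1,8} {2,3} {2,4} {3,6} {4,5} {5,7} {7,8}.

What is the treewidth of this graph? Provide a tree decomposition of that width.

The largest bag has 3 vertices, giving width 2; this decomposition certifies tw(G) ≤ 2. Since 1–6–3–2–4–5–7–8–1 is a cycle in G, G is not acyclic. Forests are exactly the graphs of treewidth ≤ 1, so tw(G) ≥ 2. Hence tw(G) = 2 exactly.

Treewidth 2.
One optimal decomposition is:
Bags: B1 = {1, 3, 6}  B2 = {1, 2, 3}  B3 = {1, 2, 4}  B4 = {1, 4, 5}  B5 = {1, 5, 7}  B6 = {1, 7, 8}
Tree: B1–B2, B2–B3, B3–B4, B4–B5, B5–B6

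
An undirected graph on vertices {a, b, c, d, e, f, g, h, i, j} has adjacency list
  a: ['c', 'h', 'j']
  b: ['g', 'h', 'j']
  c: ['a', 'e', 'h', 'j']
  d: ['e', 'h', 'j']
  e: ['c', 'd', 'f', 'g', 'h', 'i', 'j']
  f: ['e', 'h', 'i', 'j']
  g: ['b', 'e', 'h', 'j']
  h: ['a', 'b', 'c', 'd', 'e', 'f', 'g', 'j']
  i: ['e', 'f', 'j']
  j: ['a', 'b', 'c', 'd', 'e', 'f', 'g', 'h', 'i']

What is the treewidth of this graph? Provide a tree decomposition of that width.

The largest bag has 4 vertices, giving width 3; this decomposition certifies tw(G) ≤ 3. Conversely, {d, e, h, j} is a clique of size 4, and the vertices of any clique must share a bag in every tree decomposition; so some bag has ≥ 4 vertices and tw(G) ≥ 3. The upper and lower bounds meet at 3, so that is the treewidth.

Treewidth 3.
One such decomposition:
Bags: B1 = {e, g, h, j}  B2 = {d, e, h, j}  B3 = {e, f, h, j}  B4 = {b, g, h, j}  B5 = {c, e, h, j}  B6 = {a, c, h, j}  B7 = {e, f, i, j}
Tree: B1–B2, B2–B3, B1–B4, B1–B5, B5–B6, B3–B7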